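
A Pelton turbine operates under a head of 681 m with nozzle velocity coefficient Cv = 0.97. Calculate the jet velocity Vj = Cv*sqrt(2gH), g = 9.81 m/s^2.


Vj = 0.97 * sqrt(2*9.81*681) = 112.1230 m/s


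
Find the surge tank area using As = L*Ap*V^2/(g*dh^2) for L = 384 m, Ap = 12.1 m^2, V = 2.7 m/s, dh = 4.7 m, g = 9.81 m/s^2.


As = 384 * 12.1 * 2.7^2 / (9.81 * 4.7^2) = 156.3073 m^2


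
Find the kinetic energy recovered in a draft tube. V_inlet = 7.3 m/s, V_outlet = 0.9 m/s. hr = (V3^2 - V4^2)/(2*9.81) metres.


hr = (7.3^2 - 0.9^2) / (2*9.81) = 2.6748 m


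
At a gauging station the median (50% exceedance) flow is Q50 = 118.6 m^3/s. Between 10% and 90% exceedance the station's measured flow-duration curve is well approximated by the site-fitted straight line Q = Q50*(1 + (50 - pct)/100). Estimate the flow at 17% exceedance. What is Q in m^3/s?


Q = 118.6 * (1 + (50 - 17)/100) = 157.7380 m^3/s


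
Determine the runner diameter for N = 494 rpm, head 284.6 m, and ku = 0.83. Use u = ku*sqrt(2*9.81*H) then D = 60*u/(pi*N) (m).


u = 0.83 * sqrt(2*9.81*284.6) = 62.0219 m/s
D = 60 * 62.0219 / (pi * 494) = 2.3978 m


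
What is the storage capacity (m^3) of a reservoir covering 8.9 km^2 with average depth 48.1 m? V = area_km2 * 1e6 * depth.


V = 8.9 * 1e6 * 48.1 = 4.2809e+08 m^3


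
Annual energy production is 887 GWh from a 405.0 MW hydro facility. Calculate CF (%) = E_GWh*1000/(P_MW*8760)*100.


CF = 887 * 1000 / (405.0 * 8760) * 100 = 25.0014 %


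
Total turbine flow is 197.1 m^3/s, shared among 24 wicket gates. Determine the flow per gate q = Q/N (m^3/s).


q = 197.1 / 24 = 8.2125 m^3/s


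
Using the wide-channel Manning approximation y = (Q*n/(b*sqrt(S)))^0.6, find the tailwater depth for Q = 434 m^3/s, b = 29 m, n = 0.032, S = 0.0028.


y = (434 * 0.032 / (29 * 0.0028^0.5))^0.6 = 3.7497 m


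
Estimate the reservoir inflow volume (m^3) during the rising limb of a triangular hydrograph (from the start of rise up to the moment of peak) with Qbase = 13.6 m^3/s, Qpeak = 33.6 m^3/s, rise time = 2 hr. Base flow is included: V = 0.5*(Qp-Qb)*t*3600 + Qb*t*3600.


V = 0.5*(33.6 - 13.6)*2*3600 + 13.6*2*3600 = 169920.0000 m^3


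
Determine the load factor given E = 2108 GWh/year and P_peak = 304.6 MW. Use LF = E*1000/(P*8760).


LF = 2108 * 1000 / (304.6 * 8760) = 0.7900


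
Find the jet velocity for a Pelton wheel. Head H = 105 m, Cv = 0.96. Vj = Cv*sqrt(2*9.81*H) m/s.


Vj = 0.96 * sqrt(2*9.81*105) = 43.5728 m/s


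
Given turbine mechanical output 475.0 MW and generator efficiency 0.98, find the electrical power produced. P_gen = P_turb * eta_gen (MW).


P_gen = 475.0 * 0.98 = 465.5000 MW


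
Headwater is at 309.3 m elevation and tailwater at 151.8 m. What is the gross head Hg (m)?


Hg = 309.3 - 151.8 = 157.5000 m


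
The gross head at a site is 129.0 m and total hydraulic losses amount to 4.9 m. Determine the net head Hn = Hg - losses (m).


Hn = 129.0 - 4.9 = 124.1000 m


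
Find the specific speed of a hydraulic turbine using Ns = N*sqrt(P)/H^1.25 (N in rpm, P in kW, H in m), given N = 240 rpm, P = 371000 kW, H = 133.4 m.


Ns = 240 * 371000^0.5 / 133.4^1.25 = 322.4433


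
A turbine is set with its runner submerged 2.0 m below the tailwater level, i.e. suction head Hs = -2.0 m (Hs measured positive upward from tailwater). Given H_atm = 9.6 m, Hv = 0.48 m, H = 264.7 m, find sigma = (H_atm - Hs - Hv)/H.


sigma = (9.6 - (-2.0) - 0.48) / 264.7 = 0.0420


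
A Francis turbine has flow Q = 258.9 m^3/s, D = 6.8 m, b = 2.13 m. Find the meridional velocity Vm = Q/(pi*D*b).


Vm = 258.9 / (pi * 6.8 * 2.13) = 5.6898 m/s


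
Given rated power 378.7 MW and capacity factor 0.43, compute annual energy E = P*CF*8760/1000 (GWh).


E = 378.7 * 0.43 * 8760 / 1000 = 1426.4872 GWh


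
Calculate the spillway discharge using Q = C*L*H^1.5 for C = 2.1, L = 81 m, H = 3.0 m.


Q = 2.1 * 81 * 3.0^1.5 = 883.8655 m^3/s


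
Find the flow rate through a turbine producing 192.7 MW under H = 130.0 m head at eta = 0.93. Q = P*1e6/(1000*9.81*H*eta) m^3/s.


Q = 192.7 * 1e6 / (1000 * 9.81 * 130.0 * 0.93) = 162.4749 m^3/s


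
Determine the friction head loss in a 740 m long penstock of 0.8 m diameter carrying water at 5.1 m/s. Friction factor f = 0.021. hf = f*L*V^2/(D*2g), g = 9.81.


hf = 0.021 * 740 * 5.1^2 / (0.8 * 2 * 9.81) = 25.7515 m


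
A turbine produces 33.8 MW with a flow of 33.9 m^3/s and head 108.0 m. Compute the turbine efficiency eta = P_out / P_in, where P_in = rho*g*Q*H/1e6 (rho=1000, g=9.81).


P_in = 1000 * 9.81 * 33.9 * 108.0 / 1e6 = 35.9164 MW
eta = 33.8 / 35.9164 = 0.9411


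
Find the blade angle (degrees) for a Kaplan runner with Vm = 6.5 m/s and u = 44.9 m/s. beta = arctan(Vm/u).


beta = arctan(6.5 / 44.9) = 8.2373 degrees


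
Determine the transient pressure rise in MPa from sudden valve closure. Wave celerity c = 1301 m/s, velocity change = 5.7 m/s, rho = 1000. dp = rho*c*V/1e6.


dp = 1000 * 1301 * 5.7 / 1e6 = 7.4157 MPa


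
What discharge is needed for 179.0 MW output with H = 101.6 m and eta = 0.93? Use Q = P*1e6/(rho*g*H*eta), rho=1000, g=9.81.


Q = 179.0 * 1e6 / (1000 * 9.81 * 101.6 * 0.93) = 193.1112 m^3/s


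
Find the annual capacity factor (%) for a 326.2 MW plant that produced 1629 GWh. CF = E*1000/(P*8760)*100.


CF = 1629 * 1000 / (326.2 * 8760) * 100 = 57.0076 %


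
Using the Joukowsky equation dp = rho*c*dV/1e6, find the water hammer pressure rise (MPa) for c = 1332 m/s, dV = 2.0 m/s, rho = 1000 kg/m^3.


dp = 1000 * 1332 * 2.0 / 1e6 = 2.6640 MPa


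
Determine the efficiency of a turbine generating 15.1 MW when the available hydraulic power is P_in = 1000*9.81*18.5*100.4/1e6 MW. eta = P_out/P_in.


P_in = 1000 * 9.81 * 18.5 * 100.4 / 1e6 = 18.2211 MW
eta = 15.1 / 18.2211 = 0.8287


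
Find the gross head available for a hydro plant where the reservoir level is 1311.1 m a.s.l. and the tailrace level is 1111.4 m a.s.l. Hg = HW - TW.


Hg = 1311.1 - 1111.4 = 199.7000 m


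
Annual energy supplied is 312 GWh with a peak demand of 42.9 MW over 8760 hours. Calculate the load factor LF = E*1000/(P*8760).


LF = 312 * 1000 / (42.9 * 8760) = 0.8302


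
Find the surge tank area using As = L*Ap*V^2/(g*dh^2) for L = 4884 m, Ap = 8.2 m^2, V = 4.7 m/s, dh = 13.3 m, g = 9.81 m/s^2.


As = 4884 * 8.2 * 4.7^2 / (9.81 * 13.3^2) = 509.8154 m^2


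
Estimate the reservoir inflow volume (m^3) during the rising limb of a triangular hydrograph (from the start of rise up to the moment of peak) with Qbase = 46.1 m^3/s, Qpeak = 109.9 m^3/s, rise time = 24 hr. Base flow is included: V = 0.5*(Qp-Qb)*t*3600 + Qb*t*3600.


V = 0.5*(109.9 - 46.1)*24*3600 + 46.1*24*3600 = 6.7392e+06 m^3


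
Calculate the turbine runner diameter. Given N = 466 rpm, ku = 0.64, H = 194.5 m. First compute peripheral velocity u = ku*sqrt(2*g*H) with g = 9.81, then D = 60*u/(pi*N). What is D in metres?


u = 0.64 * sqrt(2*9.81*194.5) = 39.5357 m/s
D = 60 * 39.5357 / (pi * 466) = 1.6203 m


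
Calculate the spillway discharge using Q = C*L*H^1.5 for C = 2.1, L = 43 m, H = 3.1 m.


Q = 2.1 * 43 * 3.1^1.5 = 492.8676 m^3/s


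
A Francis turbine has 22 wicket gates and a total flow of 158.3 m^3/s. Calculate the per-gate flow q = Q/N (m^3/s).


q = 158.3 / 22 = 7.1955 m^3/s


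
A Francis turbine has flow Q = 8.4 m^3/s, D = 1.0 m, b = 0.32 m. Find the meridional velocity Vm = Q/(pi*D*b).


Vm = 8.4 / (pi * 1.0 * 0.32) = 8.3556 m/s


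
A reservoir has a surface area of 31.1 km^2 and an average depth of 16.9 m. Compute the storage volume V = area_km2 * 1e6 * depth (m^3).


V = 31.1 * 1e6 * 16.9 = 5.2559e+08 m^3


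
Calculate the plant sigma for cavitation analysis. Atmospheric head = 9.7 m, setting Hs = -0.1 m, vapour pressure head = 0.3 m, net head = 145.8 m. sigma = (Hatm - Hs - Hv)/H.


sigma = (9.7 - (-0.1) - 0.3) / 145.8 = 0.0652


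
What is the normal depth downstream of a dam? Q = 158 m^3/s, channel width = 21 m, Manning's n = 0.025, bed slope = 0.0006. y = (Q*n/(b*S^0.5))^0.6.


y = (158 * 0.025 / (21 * 0.0006^0.5))^0.6 = 3.3977 m


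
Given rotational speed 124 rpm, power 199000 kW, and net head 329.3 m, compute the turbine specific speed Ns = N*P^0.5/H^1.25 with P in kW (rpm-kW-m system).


Ns = 124 * 199000^0.5 / 329.3^1.25 = 39.4329


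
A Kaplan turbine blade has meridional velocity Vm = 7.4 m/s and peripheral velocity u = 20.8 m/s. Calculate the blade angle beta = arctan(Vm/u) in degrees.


beta = arctan(7.4 / 20.8) = 19.5840 degrees


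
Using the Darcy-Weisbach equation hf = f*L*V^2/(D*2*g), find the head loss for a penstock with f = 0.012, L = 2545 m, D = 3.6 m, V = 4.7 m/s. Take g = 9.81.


hf = 0.012 * 2545 * 4.7^2 / (3.6 * 2 * 9.81) = 9.5513 m


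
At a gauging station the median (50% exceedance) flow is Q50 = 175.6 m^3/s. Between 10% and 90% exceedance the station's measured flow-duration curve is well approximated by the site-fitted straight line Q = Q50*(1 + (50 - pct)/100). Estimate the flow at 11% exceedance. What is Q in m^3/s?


Q = 175.6 * (1 + (50 - 11)/100) = 244.0840 m^3/s


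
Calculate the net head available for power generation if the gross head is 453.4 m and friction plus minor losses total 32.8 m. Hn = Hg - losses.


Hn = 453.4 - 32.8 = 420.6000 m


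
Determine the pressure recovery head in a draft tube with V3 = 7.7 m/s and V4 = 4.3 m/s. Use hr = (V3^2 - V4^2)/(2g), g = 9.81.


hr = (7.7^2 - 4.3^2) / (2*9.81) = 2.0795 m


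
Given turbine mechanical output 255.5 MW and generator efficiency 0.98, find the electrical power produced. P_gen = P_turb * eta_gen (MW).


P_gen = 255.5 * 0.98 = 250.3900 MW


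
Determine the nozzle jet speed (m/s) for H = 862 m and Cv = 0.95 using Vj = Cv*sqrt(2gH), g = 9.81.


Vj = 0.95 * sqrt(2*9.81*862) = 123.5454 m/s


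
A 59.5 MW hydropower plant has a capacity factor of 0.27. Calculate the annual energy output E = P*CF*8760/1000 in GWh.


E = 59.5 * 0.27 * 8760 / 1000 = 140.7294 GWh


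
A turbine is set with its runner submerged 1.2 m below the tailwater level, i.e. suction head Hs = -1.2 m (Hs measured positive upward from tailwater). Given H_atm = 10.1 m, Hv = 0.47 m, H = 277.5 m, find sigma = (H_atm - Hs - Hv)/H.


sigma = (10.1 - (-1.2) - 0.47) / 277.5 = 0.0390


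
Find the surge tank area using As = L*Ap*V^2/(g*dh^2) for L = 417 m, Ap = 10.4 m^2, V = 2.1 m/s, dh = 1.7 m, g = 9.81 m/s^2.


As = 417 * 10.4 * 2.1^2 / (9.81 * 1.7^2) = 674.5919 m^2


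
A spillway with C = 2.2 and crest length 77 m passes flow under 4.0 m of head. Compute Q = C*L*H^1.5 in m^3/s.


Q = 2.2 * 77 * 4.0^1.5 = 1355.2000 m^3/s


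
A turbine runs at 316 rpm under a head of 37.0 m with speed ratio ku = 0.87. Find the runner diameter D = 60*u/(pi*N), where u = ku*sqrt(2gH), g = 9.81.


u = 0.87 * sqrt(2*9.81*37.0) = 23.4406 m/s
D = 60 * 23.4406 / (pi * 316) = 1.4167 m


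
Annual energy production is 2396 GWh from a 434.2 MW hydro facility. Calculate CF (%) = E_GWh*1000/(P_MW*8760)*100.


CF = 2396 * 1000 / (434.2 * 8760) * 100 = 62.9931 %


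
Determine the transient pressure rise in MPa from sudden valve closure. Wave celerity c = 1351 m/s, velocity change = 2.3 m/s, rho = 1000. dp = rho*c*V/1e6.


dp = 1000 * 1351 * 2.3 / 1e6 = 3.1073 MPa


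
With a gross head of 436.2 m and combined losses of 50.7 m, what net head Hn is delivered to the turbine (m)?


Hn = 436.2 - 50.7 = 385.5000 m


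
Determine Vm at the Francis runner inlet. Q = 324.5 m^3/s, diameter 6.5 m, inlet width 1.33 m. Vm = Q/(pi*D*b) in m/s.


Vm = 324.5 / (pi * 6.5 * 1.33) = 11.9481 m/s


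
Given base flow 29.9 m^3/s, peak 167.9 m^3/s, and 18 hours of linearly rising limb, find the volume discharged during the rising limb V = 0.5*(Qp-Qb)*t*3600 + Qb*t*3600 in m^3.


V = 0.5*(167.9 - 29.9)*18*3600 + 29.9*18*3600 = 6.4087e+06 m^3


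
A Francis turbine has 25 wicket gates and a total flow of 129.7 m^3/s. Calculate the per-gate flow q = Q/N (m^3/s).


q = 129.7 / 25 = 5.1880 m^3/s


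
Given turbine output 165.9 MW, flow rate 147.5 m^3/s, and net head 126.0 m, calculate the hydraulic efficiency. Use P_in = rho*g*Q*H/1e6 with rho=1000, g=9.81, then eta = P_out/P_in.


P_in = 1000 * 9.81 * 147.5 * 126.0 / 1e6 = 182.3188 MW
eta = 165.9 / 182.3188 = 0.9099


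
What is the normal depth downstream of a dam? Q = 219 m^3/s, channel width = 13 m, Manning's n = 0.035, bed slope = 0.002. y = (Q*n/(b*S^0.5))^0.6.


y = (219 * 0.035 / (13 * 0.002^0.5))^0.6 = 4.6993 m


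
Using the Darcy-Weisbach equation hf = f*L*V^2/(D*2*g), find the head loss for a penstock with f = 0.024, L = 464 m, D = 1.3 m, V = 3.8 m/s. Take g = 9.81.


hf = 0.024 * 464 * 3.8^2 / (1.3 * 2 * 9.81) = 6.3045 m


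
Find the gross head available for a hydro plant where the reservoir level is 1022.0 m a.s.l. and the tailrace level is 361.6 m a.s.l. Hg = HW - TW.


Hg = 1022.0 - 361.6 = 660.4000 m


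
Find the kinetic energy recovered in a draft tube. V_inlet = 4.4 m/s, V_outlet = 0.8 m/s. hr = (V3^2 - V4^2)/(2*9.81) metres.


hr = (4.4^2 - 0.8^2) / (2*9.81) = 0.9541 m


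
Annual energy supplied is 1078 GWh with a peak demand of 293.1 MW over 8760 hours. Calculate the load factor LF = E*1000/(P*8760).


LF = 1078 * 1000 / (293.1 * 8760) = 0.4199


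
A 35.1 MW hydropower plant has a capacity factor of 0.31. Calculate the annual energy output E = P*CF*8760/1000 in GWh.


E = 35.1 * 0.31 * 8760 / 1000 = 95.3176 GWh


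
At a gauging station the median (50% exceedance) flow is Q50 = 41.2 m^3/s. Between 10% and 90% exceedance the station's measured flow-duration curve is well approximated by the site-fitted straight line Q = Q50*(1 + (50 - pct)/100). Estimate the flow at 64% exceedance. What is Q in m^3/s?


Q = 41.2 * (1 + (50 - 64)/100) = 35.4320 m^3/s


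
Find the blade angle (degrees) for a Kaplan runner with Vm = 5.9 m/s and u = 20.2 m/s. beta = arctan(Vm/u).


beta = arctan(5.9 / 20.2) = 16.2820 degrees


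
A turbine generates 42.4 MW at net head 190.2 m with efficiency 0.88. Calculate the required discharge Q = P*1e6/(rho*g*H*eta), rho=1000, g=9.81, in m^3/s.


Q = 42.4 * 1e6 / (1000 * 9.81 * 190.2 * 0.88) = 25.8228 m^3/s


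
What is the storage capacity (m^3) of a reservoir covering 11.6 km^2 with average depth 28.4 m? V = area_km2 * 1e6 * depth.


V = 11.6 * 1e6 * 28.4 = 3.2944e+08 m^3


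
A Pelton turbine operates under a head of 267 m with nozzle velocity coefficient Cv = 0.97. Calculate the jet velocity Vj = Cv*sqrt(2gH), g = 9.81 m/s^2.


Vj = 0.97 * sqrt(2*9.81*267) = 70.2064 m/s


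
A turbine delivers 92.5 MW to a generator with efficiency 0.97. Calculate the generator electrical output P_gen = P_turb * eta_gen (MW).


P_gen = 92.5 * 0.97 = 89.7250 MW


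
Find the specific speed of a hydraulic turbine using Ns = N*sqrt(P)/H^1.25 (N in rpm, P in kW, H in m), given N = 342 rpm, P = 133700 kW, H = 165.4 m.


Ns = 342 * 133700^0.5 / 165.4^1.25 = 210.8252


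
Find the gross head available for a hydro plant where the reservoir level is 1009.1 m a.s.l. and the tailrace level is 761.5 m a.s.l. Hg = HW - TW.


Hg = 1009.1 - 761.5 = 247.6000 m


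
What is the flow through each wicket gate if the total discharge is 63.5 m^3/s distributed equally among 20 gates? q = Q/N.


q = 63.5 / 20 = 3.1750 m^3/s


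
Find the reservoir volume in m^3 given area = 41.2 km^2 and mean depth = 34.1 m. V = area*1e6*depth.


V = 41.2 * 1e6 * 34.1 = 1.4049e+09 m^3


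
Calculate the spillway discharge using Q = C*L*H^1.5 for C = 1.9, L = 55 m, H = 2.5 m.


Q = 1.9 * 55 * 2.5^1.5 = 413.0725 m^3/s


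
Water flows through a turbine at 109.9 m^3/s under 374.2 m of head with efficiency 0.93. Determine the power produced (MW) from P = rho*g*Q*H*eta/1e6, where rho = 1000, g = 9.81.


P = 1000 * 9.81 * 109.9 * 374.2 * 0.93 / 1e6 = 375.1919 MW


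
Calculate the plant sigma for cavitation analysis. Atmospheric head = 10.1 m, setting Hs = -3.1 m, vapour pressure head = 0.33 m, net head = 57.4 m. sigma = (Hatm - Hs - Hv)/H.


sigma = (10.1 - (-3.1) - 0.33) / 57.4 = 0.2242


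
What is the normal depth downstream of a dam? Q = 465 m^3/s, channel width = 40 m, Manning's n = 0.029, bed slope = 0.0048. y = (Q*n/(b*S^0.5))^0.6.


y = (465 * 0.029 / (40 * 0.0048^0.5))^0.6 = 2.5841 m


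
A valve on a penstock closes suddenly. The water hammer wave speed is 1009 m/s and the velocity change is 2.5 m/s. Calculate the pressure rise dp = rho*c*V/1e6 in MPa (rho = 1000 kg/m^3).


dp = 1000 * 1009 * 2.5 / 1e6 = 2.5225 MPa


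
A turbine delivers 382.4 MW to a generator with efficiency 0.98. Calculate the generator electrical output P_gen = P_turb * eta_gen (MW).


P_gen = 382.4 * 0.98 = 374.7520 MW


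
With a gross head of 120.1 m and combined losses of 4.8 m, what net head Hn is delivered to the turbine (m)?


Hn = 120.1 - 4.8 = 115.3000 m


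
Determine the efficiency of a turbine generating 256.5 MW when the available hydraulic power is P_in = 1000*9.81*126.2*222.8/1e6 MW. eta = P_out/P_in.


P_in = 1000 * 9.81 * 126.2 * 222.8 / 1e6 = 275.8313 MW
eta = 256.5 / 275.8313 = 0.9299


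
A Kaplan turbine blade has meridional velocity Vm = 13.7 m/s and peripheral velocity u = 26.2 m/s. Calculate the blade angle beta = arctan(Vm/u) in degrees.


beta = arctan(13.7 / 26.2) = 27.6051 degrees


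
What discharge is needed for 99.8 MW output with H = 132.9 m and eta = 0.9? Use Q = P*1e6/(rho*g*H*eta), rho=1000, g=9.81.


Q = 99.8 * 1e6 / (1000 * 9.81 * 132.9 * 0.9) = 85.0539 m^3/s


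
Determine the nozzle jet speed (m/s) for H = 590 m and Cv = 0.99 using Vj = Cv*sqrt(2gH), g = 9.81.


Vj = 0.99 * sqrt(2*9.81*590) = 106.5150 m/s


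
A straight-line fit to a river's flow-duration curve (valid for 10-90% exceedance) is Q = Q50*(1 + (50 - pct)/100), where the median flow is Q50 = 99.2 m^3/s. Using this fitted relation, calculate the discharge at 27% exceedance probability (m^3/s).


Q = 99.2 * (1 + (50 - 27)/100) = 122.0160 m^3/s


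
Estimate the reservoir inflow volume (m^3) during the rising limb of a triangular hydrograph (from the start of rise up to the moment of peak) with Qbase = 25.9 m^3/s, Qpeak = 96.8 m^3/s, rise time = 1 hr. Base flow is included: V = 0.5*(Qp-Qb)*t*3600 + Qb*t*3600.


V = 0.5*(96.8 - 25.9)*1*3600 + 25.9*1*3600 = 220860.0000 m^3


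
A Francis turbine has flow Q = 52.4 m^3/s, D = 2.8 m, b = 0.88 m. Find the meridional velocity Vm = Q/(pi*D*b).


Vm = 52.4 / (pi * 2.8 * 0.88) = 6.7693 m/s


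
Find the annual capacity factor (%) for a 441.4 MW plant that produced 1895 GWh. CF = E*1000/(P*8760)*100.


CF = 1895 * 1000 / (441.4 * 8760) * 100 = 49.0087 %


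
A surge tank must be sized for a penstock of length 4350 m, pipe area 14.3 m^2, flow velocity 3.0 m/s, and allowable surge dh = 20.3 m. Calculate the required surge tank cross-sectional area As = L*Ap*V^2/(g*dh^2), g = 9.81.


As = 4350 * 14.3 * 3.0^2 / (9.81 * 20.3^2) = 138.4863 m^2


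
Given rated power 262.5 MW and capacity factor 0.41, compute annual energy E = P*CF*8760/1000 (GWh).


E = 262.5 * 0.41 * 8760 / 1000 = 942.7950 GWh


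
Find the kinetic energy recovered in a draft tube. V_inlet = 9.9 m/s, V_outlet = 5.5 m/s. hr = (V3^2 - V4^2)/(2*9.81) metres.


hr = (9.9^2 - 5.5^2) / (2*9.81) = 3.4536 m


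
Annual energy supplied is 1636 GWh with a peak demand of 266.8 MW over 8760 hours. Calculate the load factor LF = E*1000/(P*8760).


LF = 1636 * 1000 / (266.8 * 8760) = 0.7000


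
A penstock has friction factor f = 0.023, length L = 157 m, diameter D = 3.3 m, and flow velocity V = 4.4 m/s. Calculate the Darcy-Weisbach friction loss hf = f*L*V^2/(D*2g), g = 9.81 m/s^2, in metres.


hf = 0.023 * 157 * 4.4^2 / (3.3 * 2 * 9.81) = 1.0797 m


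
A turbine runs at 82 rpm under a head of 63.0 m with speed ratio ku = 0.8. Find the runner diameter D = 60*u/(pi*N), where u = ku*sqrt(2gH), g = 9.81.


u = 0.8 * sqrt(2*9.81*63.0) = 28.1261 m/s
D = 60 * 28.1261 / (pi * 82) = 6.5508 m


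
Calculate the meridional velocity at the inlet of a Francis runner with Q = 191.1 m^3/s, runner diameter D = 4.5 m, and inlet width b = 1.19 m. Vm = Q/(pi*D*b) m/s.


Vm = 191.1 / (pi * 4.5 * 1.19) = 11.3593 m/s


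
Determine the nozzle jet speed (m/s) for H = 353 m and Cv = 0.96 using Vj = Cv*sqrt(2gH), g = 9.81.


Vj = 0.96 * sqrt(2*9.81*353) = 79.8929 m/s


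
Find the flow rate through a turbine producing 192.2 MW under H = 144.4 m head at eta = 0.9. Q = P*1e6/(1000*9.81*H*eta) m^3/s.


Q = 192.2 * 1e6 / (1000 * 9.81 * 144.4 * 0.9) = 150.7560 m^3/s


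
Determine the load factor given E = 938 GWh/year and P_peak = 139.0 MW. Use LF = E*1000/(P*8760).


LF = 938 * 1000 / (139.0 * 8760) = 0.7703


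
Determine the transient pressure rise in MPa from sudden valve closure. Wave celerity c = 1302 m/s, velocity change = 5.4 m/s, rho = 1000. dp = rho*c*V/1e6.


dp = 1000 * 1302 * 5.4 / 1e6 = 7.0308 MPa


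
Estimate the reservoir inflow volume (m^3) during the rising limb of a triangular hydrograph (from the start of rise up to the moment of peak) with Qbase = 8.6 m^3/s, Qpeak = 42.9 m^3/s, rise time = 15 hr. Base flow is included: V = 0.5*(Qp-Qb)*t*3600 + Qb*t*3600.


V = 0.5*(42.9 - 8.6)*15*3600 + 8.6*15*3600 = 1.3905e+06 m^3


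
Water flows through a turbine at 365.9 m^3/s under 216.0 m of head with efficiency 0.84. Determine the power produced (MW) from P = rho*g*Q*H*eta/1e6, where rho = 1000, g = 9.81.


P = 1000 * 9.81 * 365.9 * 216.0 * 0.84 / 1e6 = 651.2751 MW


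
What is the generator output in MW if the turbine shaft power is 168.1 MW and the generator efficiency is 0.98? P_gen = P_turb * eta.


P_gen = 168.1 * 0.98 = 164.7380 MW


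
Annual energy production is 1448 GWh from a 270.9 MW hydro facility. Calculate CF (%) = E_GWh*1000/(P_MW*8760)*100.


CF = 1448 * 1000 / (270.9 * 8760) * 100 = 61.0176 %


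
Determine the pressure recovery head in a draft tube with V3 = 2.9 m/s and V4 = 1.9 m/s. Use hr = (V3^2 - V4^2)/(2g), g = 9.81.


hr = (2.9^2 - 1.9^2) / (2*9.81) = 0.2446 m


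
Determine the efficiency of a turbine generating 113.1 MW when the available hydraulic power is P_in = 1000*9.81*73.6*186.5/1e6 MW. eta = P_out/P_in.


P_in = 1000 * 9.81 * 73.6 * 186.5 / 1e6 = 134.6560 MW
eta = 113.1 / 134.6560 = 0.8399


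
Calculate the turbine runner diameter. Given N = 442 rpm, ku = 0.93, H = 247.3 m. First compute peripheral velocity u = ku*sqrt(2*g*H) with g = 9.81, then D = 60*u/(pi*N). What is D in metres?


u = 0.93 * sqrt(2*9.81*247.3) = 64.7805 m/s
D = 60 * 64.7805 / (pi * 442) = 2.7991 m


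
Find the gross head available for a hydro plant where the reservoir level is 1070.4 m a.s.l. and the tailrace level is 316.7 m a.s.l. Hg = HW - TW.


Hg = 1070.4 - 316.7 = 753.7000 m


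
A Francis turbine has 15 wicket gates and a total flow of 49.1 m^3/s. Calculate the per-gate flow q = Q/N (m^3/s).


q = 49.1 / 15 = 3.2733 m^3/s


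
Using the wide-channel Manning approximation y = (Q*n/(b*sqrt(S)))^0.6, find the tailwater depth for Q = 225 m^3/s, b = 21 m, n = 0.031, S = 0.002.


y = (225 * 0.031 / (21 * 0.002^0.5))^0.6 = 3.3303 m


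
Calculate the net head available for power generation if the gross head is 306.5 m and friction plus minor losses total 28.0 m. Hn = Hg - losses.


Hn = 306.5 - 28.0 = 278.5000 m


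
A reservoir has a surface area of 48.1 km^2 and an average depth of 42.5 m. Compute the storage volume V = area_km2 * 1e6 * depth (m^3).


V = 48.1 * 1e6 * 42.5 = 2.0442e+09 m^3


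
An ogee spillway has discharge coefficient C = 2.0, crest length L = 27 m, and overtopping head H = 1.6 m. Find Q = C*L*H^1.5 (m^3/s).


Q = 2.0 * 27 * 1.6^1.5 = 109.2883 m^3/s


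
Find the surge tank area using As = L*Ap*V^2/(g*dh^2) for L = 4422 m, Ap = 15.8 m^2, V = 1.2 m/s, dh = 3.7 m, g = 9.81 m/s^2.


As = 4422 * 15.8 * 1.2^2 / (9.81 * 3.7^2) = 749.1450 m^2


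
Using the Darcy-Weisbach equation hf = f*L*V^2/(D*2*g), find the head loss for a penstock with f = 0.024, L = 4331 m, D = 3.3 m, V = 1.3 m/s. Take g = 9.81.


hf = 0.024 * 4331 * 1.3^2 / (3.3 * 2 * 9.81) = 2.7131 m


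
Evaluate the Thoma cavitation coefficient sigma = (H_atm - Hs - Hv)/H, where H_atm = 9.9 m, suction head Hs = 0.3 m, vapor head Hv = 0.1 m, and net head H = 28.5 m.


sigma = (9.9 - 0.3 - 0.1) / 28.5 = 0.3333


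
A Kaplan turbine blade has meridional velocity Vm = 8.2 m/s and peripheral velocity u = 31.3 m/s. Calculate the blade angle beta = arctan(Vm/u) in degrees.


beta = arctan(8.2 / 31.3) = 14.6805 degrees


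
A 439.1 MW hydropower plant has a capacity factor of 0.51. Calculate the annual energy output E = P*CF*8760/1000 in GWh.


E = 439.1 * 0.51 * 8760 / 1000 = 1961.7232 GWh


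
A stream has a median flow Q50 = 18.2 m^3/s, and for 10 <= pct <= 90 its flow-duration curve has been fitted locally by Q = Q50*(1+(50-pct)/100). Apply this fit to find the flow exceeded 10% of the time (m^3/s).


Q = 18.2 * (1 + (50 - 10)/100) = 25.4800 m^3/s


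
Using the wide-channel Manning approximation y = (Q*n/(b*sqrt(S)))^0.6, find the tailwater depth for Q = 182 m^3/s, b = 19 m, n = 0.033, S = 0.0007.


y = (182 * 0.033 / (19 * 0.0007^0.5))^0.6 = 4.4297 m


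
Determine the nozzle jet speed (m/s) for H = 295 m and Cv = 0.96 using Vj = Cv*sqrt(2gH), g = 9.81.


Vj = 0.96 * sqrt(2*9.81*295) = 73.0351 m/s


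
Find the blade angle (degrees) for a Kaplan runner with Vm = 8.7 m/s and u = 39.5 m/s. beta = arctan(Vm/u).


beta = arctan(8.7 / 39.5) = 12.4213 degrees


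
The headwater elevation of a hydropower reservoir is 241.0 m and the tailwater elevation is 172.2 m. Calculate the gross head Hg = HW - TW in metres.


Hg = 241.0 - 172.2 = 68.8000 m


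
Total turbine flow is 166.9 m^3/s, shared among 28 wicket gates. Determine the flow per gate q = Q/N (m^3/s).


q = 166.9 / 28 = 5.9607 m^3/s


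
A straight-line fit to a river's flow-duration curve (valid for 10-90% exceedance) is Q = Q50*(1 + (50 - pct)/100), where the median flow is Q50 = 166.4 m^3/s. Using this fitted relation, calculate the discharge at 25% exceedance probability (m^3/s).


Q = 166.4 * (1 + (50 - 25)/100) = 208.0000 m^3/s


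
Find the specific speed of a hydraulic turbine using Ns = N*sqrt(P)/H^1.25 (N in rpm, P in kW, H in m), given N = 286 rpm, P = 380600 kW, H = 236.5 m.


Ns = 286 * 380600^0.5 / 236.5^1.25 = 190.2442


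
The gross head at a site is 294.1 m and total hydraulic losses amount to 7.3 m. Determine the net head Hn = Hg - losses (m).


Hn = 294.1 - 7.3 = 286.8000 m


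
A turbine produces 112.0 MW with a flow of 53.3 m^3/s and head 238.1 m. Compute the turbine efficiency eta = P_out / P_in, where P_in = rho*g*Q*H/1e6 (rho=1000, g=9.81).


P_in = 1000 * 9.81 * 53.3 * 238.1 / 1e6 = 124.4961 MW
eta = 112.0 / 124.4961 = 0.8996


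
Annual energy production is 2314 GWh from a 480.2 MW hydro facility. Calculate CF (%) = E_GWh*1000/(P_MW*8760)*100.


CF = 2314 * 1000 / (480.2 * 8760) * 100 = 55.0094 %


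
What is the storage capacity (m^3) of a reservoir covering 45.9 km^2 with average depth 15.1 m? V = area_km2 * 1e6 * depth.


V = 45.9 * 1e6 * 15.1 = 6.9309e+08 m^3


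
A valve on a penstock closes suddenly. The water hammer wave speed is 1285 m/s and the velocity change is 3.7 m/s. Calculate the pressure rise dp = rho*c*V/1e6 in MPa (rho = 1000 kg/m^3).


dp = 1000 * 1285 * 3.7 / 1e6 = 4.7545 MPa


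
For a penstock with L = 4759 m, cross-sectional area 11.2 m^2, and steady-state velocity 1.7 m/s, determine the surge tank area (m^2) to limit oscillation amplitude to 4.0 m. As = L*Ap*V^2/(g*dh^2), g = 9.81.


As = 4759 * 11.2 * 1.7^2 / (9.81 * 4.0^2) = 981.3922 m^2


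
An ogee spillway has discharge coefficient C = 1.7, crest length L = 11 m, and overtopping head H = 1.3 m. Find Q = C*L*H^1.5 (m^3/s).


Q = 1.7 * 11 * 1.3^1.5 = 27.7177 m^3/s


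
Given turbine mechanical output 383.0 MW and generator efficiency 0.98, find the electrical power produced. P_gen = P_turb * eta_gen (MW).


P_gen = 383.0 * 0.98 = 375.3400 MW


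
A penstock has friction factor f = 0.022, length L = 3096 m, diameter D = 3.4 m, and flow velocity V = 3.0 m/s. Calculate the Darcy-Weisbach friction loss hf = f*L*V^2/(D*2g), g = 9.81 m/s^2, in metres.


hf = 0.022 * 3096 * 3.0^2 / (3.4 * 2 * 9.81) = 9.1894 m


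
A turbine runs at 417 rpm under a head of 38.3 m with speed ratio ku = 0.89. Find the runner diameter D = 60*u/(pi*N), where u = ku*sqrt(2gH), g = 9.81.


u = 0.89 * sqrt(2*9.81*38.3) = 24.3971 m/s
D = 60 * 24.3971 / (pi * 417) = 1.1174 m


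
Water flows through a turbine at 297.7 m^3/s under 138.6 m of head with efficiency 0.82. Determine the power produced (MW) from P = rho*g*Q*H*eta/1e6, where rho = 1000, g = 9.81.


P = 1000 * 9.81 * 297.7 * 138.6 * 0.82 / 1e6 = 331.9135 MW


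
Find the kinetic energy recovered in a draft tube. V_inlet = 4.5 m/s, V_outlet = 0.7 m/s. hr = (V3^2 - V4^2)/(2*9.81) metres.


hr = (4.5^2 - 0.7^2) / (2*9.81) = 1.0071 m


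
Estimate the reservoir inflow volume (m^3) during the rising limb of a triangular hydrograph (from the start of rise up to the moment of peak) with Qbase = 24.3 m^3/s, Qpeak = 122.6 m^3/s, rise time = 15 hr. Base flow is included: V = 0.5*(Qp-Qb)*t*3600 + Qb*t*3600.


V = 0.5*(122.6 - 24.3)*15*3600 + 24.3*15*3600 = 3.9663e+06 m^3


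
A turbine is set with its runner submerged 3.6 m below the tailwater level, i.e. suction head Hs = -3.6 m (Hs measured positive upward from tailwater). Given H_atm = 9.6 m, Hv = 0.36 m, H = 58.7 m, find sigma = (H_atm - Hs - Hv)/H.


sigma = (9.6 - (-3.6) - 0.36) / 58.7 = 0.2187


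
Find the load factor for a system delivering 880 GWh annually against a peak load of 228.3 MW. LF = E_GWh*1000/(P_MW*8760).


LF = 880 * 1000 / (228.3 * 8760) = 0.4400


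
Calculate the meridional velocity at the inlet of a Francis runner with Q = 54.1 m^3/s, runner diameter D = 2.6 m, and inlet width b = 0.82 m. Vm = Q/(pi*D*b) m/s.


Vm = 54.1 / (pi * 2.6 * 0.82) = 8.0772 m/s


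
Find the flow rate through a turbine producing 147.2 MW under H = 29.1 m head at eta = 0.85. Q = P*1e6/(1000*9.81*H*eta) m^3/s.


Q = 147.2 * 1e6 / (1000 * 9.81 * 29.1 * 0.85) = 606.6342 m^3/s


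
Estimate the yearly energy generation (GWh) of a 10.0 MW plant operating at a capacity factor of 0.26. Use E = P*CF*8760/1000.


E = 10.0 * 0.26 * 8760 / 1000 = 22.7760 GWh


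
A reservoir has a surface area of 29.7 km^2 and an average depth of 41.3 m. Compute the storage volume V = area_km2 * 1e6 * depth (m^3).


V = 29.7 * 1e6 * 41.3 = 1.2266e+09 m^3


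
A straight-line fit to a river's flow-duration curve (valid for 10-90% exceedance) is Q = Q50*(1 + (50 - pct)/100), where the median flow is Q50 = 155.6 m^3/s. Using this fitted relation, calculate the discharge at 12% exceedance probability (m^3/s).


Q = 155.6 * (1 + (50 - 12)/100) = 214.7280 m^3/s


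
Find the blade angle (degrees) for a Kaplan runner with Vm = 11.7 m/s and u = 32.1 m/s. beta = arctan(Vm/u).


beta = arctan(11.7 / 32.1) = 20.0261 degrees


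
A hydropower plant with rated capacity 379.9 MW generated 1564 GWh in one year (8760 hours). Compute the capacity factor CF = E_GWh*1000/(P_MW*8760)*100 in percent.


CF = 1564 * 1000 / (379.9 * 8760) * 100 = 46.9963 %


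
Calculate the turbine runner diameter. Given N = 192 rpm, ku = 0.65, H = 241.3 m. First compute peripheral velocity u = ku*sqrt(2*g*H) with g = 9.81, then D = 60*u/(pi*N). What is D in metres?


u = 0.65 * sqrt(2*9.81*241.3) = 44.7241 m/s
D = 60 * 44.7241 / (pi * 192) = 4.4488 m


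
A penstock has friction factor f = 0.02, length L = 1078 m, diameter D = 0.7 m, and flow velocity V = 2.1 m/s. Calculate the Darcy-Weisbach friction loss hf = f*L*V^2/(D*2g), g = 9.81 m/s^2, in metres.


hf = 0.02 * 1078 * 2.1^2 / (0.7 * 2 * 9.81) = 6.9229 m


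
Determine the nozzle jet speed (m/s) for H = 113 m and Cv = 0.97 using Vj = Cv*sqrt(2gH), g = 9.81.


Vj = 0.97 * sqrt(2*9.81*113) = 45.6731 m/s


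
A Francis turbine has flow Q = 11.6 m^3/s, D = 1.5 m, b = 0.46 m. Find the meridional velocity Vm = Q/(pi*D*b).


Vm = 11.6 / (pi * 1.5 * 0.46) = 5.3513 m/s


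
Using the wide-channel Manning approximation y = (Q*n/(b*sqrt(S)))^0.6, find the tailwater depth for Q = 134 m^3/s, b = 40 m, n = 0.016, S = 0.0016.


y = (134 * 0.016 / (40 * 0.0016^0.5))^0.6 = 1.1920 m


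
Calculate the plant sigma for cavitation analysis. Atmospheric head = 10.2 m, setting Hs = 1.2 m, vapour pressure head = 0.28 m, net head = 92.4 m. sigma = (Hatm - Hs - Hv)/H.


sigma = (10.2 - 1.2 - 0.28) / 92.4 = 0.0944


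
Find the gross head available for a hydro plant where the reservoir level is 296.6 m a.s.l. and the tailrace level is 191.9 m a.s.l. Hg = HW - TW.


Hg = 296.6 - 191.9 = 104.7000 m


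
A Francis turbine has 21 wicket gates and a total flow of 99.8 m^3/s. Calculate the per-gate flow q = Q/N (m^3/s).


q = 99.8 / 21 = 4.7524 m^3/s


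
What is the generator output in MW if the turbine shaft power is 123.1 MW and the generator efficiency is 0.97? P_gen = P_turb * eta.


P_gen = 123.1 * 0.97 = 119.4070 MW


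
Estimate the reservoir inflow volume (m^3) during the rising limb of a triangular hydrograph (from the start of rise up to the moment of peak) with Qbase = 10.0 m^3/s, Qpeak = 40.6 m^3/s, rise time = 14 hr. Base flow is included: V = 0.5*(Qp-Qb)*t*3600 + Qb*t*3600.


V = 0.5*(40.6 - 10.0)*14*3600 + 10.0*14*3600 = 1.2751e+06 m^3


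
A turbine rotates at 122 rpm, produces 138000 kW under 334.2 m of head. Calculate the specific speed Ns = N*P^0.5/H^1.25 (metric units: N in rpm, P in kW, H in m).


Ns = 122 * 138000^0.5 / 334.2^1.25 = 31.7169


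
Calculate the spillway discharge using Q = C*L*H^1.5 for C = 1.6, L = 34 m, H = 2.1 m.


Q = 1.6 * 34 * 2.1^1.5 = 165.5495 m^3/s


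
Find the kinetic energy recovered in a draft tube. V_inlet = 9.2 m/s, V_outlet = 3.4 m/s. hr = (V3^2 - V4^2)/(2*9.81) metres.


hr = (9.2^2 - 3.4^2) / (2*9.81) = 3.7248 m


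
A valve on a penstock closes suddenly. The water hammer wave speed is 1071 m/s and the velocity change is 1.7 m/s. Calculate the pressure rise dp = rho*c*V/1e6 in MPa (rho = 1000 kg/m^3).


dp = 1000 * 1071 * 1.7 / 1e6 = 1.8207 MPa


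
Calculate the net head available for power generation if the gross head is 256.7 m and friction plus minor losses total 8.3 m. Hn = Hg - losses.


Hn = 256.7 - 8.3 = 248.4000 m


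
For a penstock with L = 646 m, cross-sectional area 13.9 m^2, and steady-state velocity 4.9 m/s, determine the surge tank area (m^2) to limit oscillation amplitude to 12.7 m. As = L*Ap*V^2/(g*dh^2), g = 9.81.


As = 646 * 13.9 * 4.9^2 / (9.81 * 12.7^2) = 136.2583 m^2


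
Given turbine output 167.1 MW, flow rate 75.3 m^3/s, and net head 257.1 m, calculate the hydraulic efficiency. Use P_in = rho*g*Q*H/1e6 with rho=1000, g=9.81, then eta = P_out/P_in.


P_in = 1000 * 9.81 * 75.3 * 257.1 / 1e6 = 189.9180 MW
eta = 167.1 / 189.9180 = 0.8799


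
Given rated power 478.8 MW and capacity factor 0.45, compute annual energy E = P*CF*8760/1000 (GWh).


E = 478.8 * 0.45 * 8760 / 1000 = 1887.4296 GWh


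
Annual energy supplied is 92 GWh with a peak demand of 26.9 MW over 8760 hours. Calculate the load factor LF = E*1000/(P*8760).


LF = 92 * 1000 / (26.9 * 8760) = 0.3904


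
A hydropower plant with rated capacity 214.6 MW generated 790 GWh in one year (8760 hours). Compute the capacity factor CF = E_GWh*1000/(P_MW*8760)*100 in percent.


CF = 790 * 1000 / (214.6 * 8760) * 100 = 42.0236 %


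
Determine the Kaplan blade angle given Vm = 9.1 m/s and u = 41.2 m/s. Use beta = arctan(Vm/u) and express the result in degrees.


beta = arctan(9.1 / 41.2) = 12.4552 degrees


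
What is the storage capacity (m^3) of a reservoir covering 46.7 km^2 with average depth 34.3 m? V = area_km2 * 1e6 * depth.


V = 46.7 * 1e6 * 34.3 = 1.6018e+09 m^3


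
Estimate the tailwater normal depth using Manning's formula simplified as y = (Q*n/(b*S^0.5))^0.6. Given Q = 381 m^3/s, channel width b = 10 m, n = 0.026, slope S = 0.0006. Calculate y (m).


y = (381 * 0.026 / (10 * 0.0006^0.5))^0.6 = 9.2065 m


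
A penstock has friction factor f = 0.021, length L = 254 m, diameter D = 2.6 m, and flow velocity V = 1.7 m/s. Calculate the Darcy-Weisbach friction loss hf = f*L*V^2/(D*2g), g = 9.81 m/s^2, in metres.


hf = 0.021 * 254 * 1.7^2 / (2.6 * 2 * 9.81) = 0.3022 m


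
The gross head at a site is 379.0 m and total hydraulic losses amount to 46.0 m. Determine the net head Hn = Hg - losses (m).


Hn = 379.0 - 46.0 = 333.0000 m


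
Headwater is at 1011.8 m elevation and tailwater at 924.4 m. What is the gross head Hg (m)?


Hg = 1011.8 - 924.4 = 87.4000 m


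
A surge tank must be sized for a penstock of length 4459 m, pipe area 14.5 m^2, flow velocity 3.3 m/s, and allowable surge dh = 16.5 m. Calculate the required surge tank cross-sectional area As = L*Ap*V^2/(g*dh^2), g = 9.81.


As = 4459 * 14.5 * 3.3^2 / (9.81 * 16.5^2) = 263.6310 m^2


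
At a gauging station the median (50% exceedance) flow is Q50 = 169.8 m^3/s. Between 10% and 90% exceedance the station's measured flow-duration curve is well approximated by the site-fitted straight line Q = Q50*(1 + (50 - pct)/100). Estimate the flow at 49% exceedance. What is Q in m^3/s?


Q = 169.8 * (1 + (50 - 49)/100) = 171.4980 m^3/s


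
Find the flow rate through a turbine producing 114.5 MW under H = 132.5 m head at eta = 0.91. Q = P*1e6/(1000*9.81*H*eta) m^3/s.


Q = 114.5 * 1e6 / (1000 * 9.81 * 132.5 * 0.91) = 96.8009 m^3/s


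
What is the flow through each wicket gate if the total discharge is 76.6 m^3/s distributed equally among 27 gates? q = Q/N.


q = 76.6 / 27 = 2.8370 m^3/s


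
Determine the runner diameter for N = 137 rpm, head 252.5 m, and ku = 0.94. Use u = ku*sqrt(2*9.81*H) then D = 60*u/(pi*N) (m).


u = 0.94 * sqrt(2*9.81*252.5) = 66.1619 m/s
D = 60 * 66.1619 / (pi * 137) = 9.2234 m


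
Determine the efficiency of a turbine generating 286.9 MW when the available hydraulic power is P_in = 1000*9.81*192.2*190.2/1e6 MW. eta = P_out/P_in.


P_in = 1000 * 9.81 * 192.2 * 190.2 / 1e6 = 358.6187 MW
eta = 286.9 / 358.6187 = 0.8000


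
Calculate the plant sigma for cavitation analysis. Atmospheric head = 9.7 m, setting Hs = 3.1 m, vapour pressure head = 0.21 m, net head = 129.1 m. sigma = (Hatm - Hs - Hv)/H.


sigma = (9.7 - 3.1 - 0.21) / 129.1 = 0.0495


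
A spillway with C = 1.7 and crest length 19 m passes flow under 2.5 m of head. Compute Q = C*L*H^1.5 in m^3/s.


Q = 1.7 * 19 * 2.5^1.5 = 127.6770 m^3/s


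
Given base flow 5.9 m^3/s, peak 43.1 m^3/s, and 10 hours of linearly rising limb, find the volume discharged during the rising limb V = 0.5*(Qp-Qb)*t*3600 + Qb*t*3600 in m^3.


V = 0.5*(43.1 - 5.9)*10*3600 + 5.9*10*3600 = 882000.0000 m^3


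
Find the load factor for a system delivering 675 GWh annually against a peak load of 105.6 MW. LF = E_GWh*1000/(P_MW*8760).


LF = 675 * 1000 / (105.6 * 8760) = 0.7297


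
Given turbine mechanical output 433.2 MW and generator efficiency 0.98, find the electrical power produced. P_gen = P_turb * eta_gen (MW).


P_gen = 433.2 * 0.98 = 424.5360 MW
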